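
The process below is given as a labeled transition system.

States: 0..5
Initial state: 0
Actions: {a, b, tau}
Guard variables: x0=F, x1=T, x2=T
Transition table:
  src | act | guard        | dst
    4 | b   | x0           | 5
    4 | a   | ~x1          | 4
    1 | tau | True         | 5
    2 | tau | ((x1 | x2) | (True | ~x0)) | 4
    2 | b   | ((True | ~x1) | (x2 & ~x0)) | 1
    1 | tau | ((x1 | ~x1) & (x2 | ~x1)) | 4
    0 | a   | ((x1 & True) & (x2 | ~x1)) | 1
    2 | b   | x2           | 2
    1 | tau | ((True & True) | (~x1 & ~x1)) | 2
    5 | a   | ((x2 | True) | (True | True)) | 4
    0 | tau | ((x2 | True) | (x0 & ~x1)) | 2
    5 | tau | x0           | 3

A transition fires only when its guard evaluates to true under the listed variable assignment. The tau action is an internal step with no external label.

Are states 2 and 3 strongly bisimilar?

Answer: NOT BISIMILAR

Working:
Compute ~ classes (split until stable):
  round 0: {{0,1,2,3,4,5}}
  round 1: {{0},{1},{2},{3,4},{5}}
Fixed point at round 2; 5 class(es).
class of 2: {2}; class of 3: {3,4}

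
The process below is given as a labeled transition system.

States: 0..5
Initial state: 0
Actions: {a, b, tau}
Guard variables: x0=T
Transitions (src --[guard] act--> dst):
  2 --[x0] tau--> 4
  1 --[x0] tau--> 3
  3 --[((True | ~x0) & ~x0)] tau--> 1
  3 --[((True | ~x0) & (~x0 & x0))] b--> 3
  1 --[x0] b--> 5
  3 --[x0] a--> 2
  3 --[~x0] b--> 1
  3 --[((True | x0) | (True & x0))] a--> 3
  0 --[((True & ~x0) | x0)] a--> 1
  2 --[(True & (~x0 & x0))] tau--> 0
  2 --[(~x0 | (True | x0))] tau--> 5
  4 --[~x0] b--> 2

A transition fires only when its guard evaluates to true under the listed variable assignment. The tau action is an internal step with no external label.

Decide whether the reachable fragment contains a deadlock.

Answer: DEADLOCK at state 4

Analysis:
Reachable = {0,1,2,3,4,5}
  0: a→1  [deg 1]
  1: b→5  tau→3  [deg 2]
  2: tau→4  tau→5  [deg 2]
  3: a→2  a→3  [deg 2]
  4: ∅  [deadlock]
  5: ∅  [deadlock]
witness 4: a·tau·a·tau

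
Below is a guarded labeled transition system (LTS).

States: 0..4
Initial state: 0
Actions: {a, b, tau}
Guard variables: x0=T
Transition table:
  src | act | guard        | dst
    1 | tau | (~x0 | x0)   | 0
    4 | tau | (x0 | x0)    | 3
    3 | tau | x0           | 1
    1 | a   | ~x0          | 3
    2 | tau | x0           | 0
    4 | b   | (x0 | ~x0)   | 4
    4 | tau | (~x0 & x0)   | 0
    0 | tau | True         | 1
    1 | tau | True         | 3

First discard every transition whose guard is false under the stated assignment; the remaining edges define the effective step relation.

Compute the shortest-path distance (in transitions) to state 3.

Answer: 2

Working:
BFS to 3:
  depth 0: {0}
  depth 1: {1}
  depth 2: {3}
depth(3)=2, e.g. tau·tau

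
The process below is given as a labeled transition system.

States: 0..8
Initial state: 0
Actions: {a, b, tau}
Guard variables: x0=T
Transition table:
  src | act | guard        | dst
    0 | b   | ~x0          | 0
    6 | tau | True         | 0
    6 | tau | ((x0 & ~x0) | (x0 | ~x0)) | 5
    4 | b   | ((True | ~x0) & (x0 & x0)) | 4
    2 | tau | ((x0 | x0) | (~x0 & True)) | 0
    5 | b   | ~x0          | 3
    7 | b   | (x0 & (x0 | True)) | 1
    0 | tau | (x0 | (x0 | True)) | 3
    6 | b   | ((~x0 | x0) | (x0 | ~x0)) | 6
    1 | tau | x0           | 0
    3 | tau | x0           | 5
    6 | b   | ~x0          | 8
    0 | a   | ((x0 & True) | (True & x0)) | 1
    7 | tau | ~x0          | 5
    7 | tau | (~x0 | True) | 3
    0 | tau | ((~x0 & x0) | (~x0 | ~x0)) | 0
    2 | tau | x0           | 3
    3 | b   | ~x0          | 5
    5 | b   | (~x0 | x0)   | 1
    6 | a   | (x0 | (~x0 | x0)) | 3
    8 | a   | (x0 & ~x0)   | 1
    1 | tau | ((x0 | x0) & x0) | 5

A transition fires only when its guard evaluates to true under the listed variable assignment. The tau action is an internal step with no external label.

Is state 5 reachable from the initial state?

15 transition(s) survive guard evaluation.
depth 0: {0}
depth 1: {1,3}  cumulative {0,1,3}
depth 2: {5}  cumulative {0,1,3,5}
Reach set: {0,1,3,5}
trace reaching 5: tau·tau

Answer: REACHABLE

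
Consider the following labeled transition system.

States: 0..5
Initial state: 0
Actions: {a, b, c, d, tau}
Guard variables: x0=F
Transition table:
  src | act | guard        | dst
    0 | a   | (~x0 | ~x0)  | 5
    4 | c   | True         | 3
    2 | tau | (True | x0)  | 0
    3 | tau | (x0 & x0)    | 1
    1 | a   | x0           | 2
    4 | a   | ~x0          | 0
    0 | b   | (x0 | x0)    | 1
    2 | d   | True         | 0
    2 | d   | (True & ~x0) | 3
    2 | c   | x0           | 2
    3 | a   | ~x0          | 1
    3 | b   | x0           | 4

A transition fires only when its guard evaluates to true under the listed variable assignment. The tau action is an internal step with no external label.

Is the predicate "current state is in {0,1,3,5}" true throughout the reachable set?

Answer: INVARIANT HOLDS

Working:
Safe = {0,1,3,5}
Reach set: {0,5}
  0: ok
  5: ok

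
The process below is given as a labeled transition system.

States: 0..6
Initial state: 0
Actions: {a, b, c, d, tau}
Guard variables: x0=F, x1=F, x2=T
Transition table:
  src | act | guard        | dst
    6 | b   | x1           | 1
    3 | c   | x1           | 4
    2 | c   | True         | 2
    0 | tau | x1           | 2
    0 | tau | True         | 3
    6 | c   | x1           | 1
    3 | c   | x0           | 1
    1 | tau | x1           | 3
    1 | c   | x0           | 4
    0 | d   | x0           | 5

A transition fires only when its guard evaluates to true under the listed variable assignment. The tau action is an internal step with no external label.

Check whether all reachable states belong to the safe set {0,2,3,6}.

Answer: INVARIANT HOLDS

Analysis:
Inv-set: {0,2,3,6}
Reach set: {0,3}
  0: ✓
  3: ✓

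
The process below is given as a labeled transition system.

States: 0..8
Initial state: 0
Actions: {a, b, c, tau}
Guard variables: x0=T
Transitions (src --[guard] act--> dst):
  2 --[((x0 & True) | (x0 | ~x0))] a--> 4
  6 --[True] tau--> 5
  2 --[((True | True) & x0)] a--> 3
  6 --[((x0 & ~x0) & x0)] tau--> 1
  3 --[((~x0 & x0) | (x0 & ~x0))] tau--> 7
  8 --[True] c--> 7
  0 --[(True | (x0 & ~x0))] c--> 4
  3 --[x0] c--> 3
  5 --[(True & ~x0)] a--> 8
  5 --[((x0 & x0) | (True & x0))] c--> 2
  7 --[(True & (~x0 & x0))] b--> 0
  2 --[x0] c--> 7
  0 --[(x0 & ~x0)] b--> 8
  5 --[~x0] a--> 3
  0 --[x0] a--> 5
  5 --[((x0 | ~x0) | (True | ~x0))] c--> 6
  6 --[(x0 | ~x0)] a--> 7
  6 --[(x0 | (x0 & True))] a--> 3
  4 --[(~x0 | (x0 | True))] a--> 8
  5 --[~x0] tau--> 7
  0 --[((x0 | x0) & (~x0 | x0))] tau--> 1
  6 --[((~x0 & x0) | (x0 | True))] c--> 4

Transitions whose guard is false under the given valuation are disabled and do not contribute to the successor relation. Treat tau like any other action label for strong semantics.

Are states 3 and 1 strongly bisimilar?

Refine partition for ~:
  π0 = {{0,1,2,3,4,5,6,7,8}}
  π1 = {{0,6},{1,7},{2},{3,5,8},{4}}
  π2 = {{0},{1,7},{2},{3},{4},{5},{6},{8}}
Fixed point at round 3; 8 class(es).
3∈{3}, 1∈{1,7}

Answer: NOT BISIMILAR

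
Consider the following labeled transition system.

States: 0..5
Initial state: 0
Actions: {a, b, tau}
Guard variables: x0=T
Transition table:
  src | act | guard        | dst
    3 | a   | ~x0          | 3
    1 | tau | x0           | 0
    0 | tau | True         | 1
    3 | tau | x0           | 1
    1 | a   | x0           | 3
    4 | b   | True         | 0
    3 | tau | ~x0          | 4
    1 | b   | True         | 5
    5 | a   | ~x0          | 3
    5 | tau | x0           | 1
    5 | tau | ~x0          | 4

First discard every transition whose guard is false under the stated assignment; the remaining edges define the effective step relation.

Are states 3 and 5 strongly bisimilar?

Answer: BISIMILAR

Trace:
Refine partition for ~:
  π0 = {{0,1,2,3,4,5}}
  π1 = {{0,3,5},{1},{2},{4}}
4 equivalence class(es) (converged in 2)
3∈{0,3,5}, 5∈{0,3,5}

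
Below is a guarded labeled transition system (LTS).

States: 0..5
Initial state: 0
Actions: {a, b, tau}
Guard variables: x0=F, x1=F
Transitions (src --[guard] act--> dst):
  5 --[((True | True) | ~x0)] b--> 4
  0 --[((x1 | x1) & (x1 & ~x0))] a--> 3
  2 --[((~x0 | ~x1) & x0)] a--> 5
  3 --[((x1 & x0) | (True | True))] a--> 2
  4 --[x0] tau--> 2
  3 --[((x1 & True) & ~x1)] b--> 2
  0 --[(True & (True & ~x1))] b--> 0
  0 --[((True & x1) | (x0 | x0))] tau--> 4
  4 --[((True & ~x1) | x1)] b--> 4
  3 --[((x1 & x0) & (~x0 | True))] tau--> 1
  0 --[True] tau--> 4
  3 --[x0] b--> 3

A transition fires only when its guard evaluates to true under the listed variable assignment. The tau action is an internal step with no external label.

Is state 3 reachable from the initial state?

After dropping false guards: 5 live edges.
depth 0: {0}
depth 1: {4}  total {0,4}
Reach set: {0,4}

Answer: UNREACHABLE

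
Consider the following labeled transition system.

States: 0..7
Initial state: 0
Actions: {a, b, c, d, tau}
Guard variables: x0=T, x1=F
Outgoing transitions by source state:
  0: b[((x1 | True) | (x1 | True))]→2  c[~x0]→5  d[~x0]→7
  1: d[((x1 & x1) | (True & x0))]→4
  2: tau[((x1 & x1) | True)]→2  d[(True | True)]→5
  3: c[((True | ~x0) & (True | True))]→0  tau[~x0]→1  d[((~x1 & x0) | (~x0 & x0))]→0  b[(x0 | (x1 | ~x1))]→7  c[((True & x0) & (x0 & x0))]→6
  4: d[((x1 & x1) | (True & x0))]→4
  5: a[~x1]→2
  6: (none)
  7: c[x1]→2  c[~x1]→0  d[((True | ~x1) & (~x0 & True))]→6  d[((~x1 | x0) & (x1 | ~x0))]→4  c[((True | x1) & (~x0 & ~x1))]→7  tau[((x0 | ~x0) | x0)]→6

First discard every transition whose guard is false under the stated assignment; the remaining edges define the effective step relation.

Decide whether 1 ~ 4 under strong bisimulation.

Answer: BISIMILAR

Working:
Refine partition for ~:
  round 0: {{0,1,2,3,4,5,6,7}}
  round 1: {{0},{1,4},{2},{3},{5},{6},{7}}
7 equivalence class(es) (converged in 2)
1∈{1,4}, 4∈{1,4}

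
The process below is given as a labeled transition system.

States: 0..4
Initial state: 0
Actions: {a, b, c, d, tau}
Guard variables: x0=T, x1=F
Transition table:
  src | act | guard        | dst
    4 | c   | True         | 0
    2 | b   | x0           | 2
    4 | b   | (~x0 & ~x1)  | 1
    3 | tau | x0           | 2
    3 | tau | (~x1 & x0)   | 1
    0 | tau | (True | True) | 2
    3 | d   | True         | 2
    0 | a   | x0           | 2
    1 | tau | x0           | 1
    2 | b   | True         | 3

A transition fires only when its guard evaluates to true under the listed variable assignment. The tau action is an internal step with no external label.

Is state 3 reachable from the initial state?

9 transition(s) survive guard evaluation.
Layer 0: {0}
Layer 1: {2}  total {0,2}
Layer 2: {3}  total {0,2,3}
Layer 3: {1}  total {0,1,2,3}
Reach set: {0,1,2,3}
trace reaching 3: tau·b

Answer: REACHABLE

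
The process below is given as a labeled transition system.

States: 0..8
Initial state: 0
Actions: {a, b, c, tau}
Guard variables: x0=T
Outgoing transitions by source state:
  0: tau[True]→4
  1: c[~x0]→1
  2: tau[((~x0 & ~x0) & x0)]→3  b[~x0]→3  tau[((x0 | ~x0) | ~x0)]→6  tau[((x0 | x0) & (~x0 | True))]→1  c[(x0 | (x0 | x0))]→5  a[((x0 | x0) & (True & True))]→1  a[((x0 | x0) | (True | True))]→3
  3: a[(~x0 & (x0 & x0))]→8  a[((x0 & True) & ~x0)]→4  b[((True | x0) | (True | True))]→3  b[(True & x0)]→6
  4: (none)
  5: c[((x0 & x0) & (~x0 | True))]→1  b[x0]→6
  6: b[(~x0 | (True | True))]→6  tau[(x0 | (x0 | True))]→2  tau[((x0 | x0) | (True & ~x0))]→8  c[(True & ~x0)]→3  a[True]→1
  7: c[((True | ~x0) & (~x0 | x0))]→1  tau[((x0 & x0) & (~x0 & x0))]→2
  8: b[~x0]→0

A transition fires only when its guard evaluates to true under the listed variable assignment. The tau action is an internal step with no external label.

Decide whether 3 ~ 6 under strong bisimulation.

Compute ~ classes (split until stable):
  π0 = {{0,1,2,3,4,5,6,7,8}}
  π1 = {{0},{1,4,8},{2},{3},{5},{6},{7}}
stable after 2 split(s): 7 block(s)
[3]={3}  [6]={6}

Answer: NOT BISIMILAR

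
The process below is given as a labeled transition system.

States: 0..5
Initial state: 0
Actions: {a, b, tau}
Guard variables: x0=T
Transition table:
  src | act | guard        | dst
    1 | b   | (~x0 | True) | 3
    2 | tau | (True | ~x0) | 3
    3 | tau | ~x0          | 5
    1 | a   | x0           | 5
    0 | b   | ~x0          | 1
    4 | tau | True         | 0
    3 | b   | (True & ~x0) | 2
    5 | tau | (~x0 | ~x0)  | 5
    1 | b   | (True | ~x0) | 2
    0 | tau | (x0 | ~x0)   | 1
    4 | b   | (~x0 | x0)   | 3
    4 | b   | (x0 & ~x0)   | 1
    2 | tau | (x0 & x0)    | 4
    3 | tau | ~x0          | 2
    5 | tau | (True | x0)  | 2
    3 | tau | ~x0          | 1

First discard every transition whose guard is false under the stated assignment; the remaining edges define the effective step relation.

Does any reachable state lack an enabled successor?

Answer: DEADLOCK at state 3

Working:
Reach set: {0,1,2,3,4,5}
  0: tau→1  [1 exit(s)]
  1: a→5  b→2  b→3  [3 exit(s)]
  2: tau→3  tau→4  [2 exit(s)]
  3: ∅  [deadlock]
  4: b→3  tau→0  [2 exit(s)]
  5: tau→2  [1 exit(s)]
trace reaching 3: tau·b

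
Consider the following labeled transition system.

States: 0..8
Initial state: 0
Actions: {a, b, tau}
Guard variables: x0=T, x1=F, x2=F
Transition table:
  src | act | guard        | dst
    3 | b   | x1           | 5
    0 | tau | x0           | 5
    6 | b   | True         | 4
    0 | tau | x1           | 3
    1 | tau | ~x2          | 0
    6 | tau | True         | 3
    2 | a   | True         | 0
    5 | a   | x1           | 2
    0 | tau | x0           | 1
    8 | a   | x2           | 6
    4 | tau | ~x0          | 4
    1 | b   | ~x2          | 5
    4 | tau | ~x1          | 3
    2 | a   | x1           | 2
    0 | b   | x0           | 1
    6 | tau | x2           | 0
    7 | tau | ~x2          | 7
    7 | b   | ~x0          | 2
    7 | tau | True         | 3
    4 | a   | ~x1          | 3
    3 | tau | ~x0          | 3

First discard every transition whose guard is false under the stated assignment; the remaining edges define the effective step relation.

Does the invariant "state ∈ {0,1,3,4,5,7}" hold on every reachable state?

Answer: INVARIANT HOLDS

Working:
Allowed set {0,1,3,4,5,7}
Reachable = {0,1,5}
  0: ✓
  1: ✓
  5: ✓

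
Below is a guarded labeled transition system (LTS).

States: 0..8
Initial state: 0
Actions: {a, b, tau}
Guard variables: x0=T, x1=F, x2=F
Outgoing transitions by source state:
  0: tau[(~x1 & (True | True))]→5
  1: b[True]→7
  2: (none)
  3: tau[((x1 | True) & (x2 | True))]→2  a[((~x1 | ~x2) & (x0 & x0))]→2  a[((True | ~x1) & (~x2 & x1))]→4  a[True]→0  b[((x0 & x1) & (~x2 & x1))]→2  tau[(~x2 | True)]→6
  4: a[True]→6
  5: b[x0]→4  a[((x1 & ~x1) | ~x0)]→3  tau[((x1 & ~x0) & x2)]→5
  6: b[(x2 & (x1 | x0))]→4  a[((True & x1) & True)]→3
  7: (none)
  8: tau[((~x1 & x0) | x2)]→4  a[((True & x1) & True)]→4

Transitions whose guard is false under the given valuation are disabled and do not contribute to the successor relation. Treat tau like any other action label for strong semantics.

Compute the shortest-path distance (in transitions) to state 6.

Breadth-first toward 6:
  depth 0: {0}
  depth 1: {5}
  depth 2: {4}
  depth 3: {6}
depth(6)=3, e.g. tau·b·a

Answer: 3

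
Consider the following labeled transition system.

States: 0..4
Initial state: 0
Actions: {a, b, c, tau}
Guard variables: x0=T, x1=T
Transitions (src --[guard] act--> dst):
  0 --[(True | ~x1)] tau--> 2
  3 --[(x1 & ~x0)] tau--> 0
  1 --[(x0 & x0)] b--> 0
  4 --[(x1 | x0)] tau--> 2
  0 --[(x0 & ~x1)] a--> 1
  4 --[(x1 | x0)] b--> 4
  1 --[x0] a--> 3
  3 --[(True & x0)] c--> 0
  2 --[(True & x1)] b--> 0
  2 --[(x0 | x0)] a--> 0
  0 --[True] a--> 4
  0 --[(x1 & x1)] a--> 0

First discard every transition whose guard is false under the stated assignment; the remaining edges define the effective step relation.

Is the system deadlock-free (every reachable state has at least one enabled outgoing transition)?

Answer: DEADLOCK-FREE

Trace:
Reach set: {0,2,4}
  0: a→0  a→4  tau→2  [deg 3]
  2: a→0  b→0  [deg 2]
  4: b→4  tau→2  [deg 2]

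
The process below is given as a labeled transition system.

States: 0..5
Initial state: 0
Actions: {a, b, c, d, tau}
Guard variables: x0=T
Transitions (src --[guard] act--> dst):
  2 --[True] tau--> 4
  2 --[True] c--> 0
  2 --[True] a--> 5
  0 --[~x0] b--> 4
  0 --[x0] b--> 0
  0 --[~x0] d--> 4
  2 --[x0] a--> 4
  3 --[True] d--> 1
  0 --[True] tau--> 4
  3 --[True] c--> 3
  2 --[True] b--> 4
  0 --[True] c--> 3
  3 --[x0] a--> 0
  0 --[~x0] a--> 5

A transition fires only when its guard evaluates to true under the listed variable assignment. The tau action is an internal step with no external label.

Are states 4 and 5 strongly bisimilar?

Answer: BISIMILAR

Working:
Compute ~ classes (split until stable):
  P[0] = {{0,1,2,3,4,5}}
  P[1] = {{0},{1,4,5},{2},{3}}
4 equivalence class(es) (converged in 2)
4∈{1,4,5}, 5∈{1,4,5}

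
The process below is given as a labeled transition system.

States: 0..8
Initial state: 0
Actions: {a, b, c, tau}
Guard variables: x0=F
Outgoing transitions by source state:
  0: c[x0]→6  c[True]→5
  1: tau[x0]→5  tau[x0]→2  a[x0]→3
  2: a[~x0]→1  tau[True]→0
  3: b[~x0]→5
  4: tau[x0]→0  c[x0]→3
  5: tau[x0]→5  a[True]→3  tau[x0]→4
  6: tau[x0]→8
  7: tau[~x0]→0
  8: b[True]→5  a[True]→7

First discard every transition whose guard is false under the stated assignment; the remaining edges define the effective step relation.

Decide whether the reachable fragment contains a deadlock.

Answer: DEADLOCK-FREE

Trace:
R = {0,3,5}
  0: c→5  [1 out]
  3: b→5  [1 out]
  5: a→3  [1 out]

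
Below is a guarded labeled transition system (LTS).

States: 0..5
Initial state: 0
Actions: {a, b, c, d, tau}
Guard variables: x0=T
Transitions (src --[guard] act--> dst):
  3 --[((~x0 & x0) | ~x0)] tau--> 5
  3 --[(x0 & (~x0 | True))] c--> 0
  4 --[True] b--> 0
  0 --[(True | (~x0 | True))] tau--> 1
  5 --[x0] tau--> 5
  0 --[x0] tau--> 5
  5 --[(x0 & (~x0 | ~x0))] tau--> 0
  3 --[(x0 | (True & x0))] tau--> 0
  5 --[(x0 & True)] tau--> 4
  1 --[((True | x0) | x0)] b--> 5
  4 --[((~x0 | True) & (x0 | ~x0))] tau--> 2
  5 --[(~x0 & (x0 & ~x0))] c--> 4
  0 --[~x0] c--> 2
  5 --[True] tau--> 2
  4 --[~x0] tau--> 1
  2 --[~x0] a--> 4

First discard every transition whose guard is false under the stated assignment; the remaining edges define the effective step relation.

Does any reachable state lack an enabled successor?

Reach set: {0,1,2,4,5}
  0: tau→1  tau→5  [2 exit(s)]
  1: b→5  [1 exit(s)]
  2: ∅  [no exit]
  4: b→0  tau→2  [2 exit(s)]
  5: tau→2  tau→4  tau→5  [3 exit(s)]
trace reaching 2: tau·tau

Answer: DEADLOCK at state 2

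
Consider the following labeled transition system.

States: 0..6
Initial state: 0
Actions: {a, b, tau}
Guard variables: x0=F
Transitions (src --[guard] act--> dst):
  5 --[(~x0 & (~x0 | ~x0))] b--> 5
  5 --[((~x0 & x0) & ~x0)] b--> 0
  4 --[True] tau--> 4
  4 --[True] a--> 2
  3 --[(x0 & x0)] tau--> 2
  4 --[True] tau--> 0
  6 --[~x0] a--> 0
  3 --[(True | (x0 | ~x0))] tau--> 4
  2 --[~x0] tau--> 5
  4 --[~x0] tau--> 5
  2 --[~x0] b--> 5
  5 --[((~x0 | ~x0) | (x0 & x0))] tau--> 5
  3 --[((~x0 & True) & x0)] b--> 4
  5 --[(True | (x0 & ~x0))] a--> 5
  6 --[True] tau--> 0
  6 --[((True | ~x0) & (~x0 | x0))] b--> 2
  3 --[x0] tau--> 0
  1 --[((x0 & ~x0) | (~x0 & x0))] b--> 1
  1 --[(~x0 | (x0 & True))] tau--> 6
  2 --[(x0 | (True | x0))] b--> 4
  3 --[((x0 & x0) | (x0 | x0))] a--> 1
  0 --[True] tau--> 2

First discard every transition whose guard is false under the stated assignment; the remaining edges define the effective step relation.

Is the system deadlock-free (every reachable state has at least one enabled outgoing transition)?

Reachable = {0,2,4,5}
  0: tau→2  [deg 1]
  2: b→4  b→5  tau→5  [deg 3]
  4: a→2  tau→0  tau→4  tau→5  [deg 4]
  5: a→5  b→5  tau→5  [deg 3]

Answer: DEADLOCK-FREE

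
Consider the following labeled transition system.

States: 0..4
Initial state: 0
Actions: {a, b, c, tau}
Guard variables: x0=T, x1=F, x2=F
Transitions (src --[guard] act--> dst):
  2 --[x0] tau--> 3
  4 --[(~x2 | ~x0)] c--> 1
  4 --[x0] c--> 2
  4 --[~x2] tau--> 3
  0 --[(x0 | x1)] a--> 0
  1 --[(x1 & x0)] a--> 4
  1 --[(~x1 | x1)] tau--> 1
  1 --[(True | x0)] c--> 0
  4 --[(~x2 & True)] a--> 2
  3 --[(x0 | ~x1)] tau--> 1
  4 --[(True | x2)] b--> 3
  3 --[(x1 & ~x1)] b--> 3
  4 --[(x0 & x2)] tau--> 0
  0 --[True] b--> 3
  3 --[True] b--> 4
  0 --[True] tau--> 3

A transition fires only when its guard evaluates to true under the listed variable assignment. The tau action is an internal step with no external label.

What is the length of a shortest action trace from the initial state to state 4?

Layered search for 4:
  depth 0: {0}
  depth 1: {3}
  depth 2: {1,4}
depth(4)=2, e.g. b·b

Answer: 2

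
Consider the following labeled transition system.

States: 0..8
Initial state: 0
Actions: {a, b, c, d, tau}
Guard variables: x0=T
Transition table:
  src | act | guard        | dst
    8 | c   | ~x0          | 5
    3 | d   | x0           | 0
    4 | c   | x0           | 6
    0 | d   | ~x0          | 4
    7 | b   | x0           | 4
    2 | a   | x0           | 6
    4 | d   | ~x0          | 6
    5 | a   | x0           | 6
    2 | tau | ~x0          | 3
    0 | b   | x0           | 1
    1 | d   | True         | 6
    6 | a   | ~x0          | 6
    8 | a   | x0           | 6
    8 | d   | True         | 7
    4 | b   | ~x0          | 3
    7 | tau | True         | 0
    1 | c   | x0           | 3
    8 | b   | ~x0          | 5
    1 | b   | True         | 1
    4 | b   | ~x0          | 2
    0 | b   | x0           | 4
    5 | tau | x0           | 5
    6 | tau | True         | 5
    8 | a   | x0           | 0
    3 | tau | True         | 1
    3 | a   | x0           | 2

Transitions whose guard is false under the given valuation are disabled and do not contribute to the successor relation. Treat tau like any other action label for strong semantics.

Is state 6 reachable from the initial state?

Guard filter leaves 18 enabled edge(s).
L0 = {0}
L1 = {1,4}  total {0,1,4}
L2 = {3,6}  total {0,1,3,4,6}
L3 = {2,5}  total {0,1,2,3,4,5,6}
Reachable = {0,1,2,3,4,5,6}
witness 6: b·d

Answer: REACHABLE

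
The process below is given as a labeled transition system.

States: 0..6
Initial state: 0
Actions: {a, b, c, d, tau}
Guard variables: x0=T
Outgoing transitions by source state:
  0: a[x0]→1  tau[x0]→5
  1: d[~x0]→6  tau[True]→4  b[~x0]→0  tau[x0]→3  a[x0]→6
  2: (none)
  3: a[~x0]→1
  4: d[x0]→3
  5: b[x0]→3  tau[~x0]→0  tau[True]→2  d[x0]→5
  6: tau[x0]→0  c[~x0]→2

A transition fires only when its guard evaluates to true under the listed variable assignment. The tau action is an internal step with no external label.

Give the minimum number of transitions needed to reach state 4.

BFS to 4:
  L0 = {0}
  L1 = {1,5}
  L2 = {2,3,4,6}
first hit 4 at d=2 via a·tau

Answer: 2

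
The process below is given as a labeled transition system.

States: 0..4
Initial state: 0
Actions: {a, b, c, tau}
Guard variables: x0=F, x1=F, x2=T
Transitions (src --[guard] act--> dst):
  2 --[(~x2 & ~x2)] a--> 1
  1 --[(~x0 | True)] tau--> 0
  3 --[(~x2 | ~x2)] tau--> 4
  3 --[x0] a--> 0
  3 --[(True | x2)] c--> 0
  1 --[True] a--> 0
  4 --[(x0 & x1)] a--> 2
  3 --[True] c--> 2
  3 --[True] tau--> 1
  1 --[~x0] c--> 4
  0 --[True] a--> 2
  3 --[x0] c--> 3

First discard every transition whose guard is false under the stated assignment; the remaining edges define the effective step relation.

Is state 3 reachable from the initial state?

Answer: UNREACHABLE

Trace:
Guard filter leaves 7 enabled edge(s).
depth 0: {0}
depth 1: {2}  now seen {0,2}
R = {0,2}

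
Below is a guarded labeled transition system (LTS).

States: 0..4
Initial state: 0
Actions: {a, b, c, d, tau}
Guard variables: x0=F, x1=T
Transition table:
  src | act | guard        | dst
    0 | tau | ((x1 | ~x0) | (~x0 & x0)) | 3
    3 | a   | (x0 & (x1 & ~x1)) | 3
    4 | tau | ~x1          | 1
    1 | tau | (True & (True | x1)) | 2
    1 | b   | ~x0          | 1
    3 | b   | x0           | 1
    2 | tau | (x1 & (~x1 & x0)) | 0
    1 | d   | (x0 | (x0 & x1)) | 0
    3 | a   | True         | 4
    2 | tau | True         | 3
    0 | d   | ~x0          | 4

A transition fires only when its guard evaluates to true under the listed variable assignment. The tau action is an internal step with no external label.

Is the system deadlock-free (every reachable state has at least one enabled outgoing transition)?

R = {0,3,4}
  0: d→4  tau→3  [2 out]
  3: a→4  [1 out]
  4: ∅  [deadlock]
witness 4: d

Answer: DEADLOCK at state 4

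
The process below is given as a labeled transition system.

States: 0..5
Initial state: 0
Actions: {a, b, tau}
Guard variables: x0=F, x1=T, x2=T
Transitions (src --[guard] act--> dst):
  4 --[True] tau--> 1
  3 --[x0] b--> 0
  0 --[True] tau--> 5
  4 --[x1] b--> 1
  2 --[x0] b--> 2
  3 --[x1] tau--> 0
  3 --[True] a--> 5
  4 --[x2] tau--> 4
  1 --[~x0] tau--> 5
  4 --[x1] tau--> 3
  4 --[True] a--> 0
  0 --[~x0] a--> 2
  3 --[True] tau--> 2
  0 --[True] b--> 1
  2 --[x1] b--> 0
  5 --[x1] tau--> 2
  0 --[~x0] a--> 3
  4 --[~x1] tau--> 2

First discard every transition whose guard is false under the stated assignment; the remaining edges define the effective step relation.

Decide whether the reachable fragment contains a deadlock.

Reachable = {0,1,2,3,5}
  0: a→2  a→3  b→1  tau→5  [4 exit(s)]
  1: tau→5  [1 exit(s)]
  2: b→0  [1 exit(s)]
  3: a→5  tau→0  tau→2  [3 exit(s)]
  5: tau→2  [1 exit(s)]

Answer: DEADLOCK-FREE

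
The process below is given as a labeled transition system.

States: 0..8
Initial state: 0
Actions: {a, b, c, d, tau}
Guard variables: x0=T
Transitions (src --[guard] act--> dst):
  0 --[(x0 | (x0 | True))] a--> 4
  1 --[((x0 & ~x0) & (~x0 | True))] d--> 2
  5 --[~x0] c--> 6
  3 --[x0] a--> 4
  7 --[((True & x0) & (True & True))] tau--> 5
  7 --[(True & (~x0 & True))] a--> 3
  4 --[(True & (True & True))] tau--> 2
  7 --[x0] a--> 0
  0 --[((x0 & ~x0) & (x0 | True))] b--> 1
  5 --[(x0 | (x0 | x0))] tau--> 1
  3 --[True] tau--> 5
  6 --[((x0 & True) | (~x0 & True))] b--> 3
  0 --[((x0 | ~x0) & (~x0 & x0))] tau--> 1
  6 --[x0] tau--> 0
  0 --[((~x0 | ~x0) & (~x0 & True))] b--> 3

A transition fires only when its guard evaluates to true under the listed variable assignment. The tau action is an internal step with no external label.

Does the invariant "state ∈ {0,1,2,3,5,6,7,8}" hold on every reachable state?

Inv-set: {0,1,2,3,5,6,7,8}
R = {0,2,4}
  0: ✓
  2: ✓
  4: outside
reach 4 via a — violates

Answer: INVARIANT VIOLATED at state 4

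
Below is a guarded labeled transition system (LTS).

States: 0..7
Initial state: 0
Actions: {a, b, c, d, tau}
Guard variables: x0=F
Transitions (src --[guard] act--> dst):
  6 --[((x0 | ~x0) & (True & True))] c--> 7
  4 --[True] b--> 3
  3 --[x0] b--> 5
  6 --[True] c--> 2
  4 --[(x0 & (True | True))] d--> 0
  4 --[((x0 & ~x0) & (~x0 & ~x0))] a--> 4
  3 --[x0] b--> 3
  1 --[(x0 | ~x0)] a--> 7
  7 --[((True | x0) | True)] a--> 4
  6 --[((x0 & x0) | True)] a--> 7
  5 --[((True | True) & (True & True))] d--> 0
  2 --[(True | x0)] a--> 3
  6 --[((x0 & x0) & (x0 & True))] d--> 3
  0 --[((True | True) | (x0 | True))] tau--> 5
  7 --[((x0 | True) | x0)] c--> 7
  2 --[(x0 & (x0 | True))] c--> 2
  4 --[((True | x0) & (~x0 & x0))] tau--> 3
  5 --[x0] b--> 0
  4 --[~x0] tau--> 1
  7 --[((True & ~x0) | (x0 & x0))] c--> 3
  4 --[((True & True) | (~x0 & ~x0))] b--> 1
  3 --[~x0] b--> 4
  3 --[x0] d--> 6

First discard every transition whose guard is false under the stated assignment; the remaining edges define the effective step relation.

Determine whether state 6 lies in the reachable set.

Guard filter leaves 14 enabled edge(s).
depth 0: {0}
depth 1: {5}  total {0,5}
Reachable = {0,5}

Answer: UNREACHABLE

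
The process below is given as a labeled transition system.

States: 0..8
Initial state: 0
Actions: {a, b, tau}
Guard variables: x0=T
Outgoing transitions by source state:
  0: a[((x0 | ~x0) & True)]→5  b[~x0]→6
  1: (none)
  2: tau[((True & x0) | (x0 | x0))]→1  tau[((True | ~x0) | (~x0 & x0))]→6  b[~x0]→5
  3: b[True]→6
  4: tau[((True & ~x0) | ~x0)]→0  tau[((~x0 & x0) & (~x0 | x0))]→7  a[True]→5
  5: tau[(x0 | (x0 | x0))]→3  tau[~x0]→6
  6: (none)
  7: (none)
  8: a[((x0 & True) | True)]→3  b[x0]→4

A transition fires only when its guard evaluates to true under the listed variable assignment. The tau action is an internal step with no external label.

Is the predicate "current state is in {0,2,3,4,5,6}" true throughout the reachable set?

Answer: INVARIANT HOLDS

Trace:
Inv-set: {0,2,3,4,5,6}
Reach set: {0,3,5,6}
  0: safe
  3: safe
  5: safe
  6: safe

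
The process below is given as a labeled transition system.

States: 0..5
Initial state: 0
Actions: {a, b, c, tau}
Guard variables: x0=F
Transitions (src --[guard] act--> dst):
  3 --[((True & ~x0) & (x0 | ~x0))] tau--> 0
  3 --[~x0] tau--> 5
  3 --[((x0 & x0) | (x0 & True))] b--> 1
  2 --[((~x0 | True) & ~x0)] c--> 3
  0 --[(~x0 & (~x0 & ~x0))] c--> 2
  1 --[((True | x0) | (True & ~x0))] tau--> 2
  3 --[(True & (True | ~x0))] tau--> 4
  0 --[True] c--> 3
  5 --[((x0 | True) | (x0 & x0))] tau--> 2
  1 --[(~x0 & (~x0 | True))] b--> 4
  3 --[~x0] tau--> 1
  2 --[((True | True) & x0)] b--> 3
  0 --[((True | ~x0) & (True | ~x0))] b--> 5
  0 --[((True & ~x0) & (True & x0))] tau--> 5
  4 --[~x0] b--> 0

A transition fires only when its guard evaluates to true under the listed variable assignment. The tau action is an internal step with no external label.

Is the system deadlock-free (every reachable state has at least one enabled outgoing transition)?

Reachable = {0,1,2,3,4,5}
  0: b→5  c→2  c→3  [3 out]
  1: b→4  tau→2  [2 out]
  2: c→3  [1 out]
  3: tau→0  tau→1  tau→4  tau→5  [4 out]
  4: b→0  [1 out]
  5: tau→2  [1 out]

Answer: DEADLOCK-FREE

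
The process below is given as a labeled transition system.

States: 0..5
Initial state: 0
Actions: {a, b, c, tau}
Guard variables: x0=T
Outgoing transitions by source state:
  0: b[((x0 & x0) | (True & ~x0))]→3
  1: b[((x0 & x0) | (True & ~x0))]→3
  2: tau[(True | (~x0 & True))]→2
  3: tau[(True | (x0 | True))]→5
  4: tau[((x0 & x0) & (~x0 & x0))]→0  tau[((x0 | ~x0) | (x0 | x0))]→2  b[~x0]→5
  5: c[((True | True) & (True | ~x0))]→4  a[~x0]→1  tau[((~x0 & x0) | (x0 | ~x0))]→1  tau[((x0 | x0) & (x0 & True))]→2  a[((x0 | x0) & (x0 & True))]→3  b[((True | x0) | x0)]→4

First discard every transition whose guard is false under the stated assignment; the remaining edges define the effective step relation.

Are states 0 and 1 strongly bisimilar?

Refine partition for ~:
  P[0] = {{0,1,2,3,4,5}}
  P[1] = {{0,1},{2,3,4},{5}}
  P[2] = {{0,1},{2,4},{3},{5}}
4 equivalence class(es) (converged in 3)
[0]={0,1}  [1]={0,1}

Answer: BISIMILAR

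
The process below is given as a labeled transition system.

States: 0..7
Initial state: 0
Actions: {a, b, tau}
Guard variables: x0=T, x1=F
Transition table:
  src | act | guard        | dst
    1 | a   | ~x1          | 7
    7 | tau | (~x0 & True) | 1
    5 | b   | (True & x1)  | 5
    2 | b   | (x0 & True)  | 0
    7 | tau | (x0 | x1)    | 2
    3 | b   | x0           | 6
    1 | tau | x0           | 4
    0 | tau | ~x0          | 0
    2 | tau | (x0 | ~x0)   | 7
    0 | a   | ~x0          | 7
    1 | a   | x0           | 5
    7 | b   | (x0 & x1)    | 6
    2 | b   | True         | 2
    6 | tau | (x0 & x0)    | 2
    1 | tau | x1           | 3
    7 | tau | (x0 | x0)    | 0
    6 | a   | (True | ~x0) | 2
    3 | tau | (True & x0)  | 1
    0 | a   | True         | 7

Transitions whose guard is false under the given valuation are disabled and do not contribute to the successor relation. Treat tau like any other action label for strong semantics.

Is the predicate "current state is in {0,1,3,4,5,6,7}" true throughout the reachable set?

Answer: INVARIANT VIOLATED at state 2

Working:
Safe = {0,1,3,4,5,6,7}
Reachable = {0,2,7}
  0: ✓
  2: outside
  7: ✓
counterexample path to 2: a·tau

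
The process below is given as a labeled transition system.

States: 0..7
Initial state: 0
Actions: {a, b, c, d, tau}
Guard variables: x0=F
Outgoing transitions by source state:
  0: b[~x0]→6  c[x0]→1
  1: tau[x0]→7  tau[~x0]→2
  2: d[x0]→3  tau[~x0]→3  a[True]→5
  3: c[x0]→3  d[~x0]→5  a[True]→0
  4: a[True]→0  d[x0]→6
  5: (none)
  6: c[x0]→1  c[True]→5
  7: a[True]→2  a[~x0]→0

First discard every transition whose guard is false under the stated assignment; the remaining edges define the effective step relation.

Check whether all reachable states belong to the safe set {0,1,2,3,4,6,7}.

Answer: INVARIANT VIOLATED at state 5

Working:
Safe = {0,1,2,3,4,6,7}
Reach set: {0,5,6}
  0: safe
  5: VIOLATES
  6: safe
reach 5 via b·c — violates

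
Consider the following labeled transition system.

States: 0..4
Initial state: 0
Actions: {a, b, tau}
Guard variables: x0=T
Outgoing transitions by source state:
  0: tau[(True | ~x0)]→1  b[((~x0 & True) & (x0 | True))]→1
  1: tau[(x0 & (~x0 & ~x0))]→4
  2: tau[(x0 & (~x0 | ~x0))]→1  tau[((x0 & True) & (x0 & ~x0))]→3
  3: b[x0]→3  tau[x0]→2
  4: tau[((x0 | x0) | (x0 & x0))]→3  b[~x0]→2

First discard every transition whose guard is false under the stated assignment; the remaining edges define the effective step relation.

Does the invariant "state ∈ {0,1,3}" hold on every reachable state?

Inv-set: {0,1,3}
R = {0,1}
  0: ✓
  1: ✓

Answer: INVARIANT HOLDS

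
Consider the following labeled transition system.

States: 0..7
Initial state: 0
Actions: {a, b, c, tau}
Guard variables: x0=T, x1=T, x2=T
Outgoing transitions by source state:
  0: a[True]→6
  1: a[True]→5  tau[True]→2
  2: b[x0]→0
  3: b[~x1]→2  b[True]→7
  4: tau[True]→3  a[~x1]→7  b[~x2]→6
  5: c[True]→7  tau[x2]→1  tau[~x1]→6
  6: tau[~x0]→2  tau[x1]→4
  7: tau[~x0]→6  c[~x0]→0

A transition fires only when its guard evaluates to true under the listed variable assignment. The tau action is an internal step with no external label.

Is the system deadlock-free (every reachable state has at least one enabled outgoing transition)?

Reachable = {0,3,4,6,7}
  0: a→6  [1 out]
  3: b→7  [1 out]
  4: tau→3  [1 out]
  6: tau→4  [1 out]
  7: ∅  [STUCK]
witness 7: a·tau·tau·b

Answer: DEADLOCK at state 7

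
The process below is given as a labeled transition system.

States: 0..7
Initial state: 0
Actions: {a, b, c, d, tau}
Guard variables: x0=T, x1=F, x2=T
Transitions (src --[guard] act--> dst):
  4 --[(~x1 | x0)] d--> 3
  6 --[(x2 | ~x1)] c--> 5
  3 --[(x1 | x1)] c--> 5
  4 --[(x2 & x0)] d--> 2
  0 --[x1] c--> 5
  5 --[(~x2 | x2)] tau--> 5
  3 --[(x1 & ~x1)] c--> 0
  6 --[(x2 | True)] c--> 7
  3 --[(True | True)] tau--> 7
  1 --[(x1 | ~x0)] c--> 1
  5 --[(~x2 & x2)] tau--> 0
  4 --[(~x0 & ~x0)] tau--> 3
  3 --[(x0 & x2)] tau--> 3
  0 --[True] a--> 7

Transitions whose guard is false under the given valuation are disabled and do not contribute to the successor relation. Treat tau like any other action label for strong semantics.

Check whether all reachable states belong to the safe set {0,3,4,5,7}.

Answer: INVARIANT HOLDS

Trace:
Allowed set {0,3,4,5,7}
Reachable = {0,7}
  0: ok
  7: ok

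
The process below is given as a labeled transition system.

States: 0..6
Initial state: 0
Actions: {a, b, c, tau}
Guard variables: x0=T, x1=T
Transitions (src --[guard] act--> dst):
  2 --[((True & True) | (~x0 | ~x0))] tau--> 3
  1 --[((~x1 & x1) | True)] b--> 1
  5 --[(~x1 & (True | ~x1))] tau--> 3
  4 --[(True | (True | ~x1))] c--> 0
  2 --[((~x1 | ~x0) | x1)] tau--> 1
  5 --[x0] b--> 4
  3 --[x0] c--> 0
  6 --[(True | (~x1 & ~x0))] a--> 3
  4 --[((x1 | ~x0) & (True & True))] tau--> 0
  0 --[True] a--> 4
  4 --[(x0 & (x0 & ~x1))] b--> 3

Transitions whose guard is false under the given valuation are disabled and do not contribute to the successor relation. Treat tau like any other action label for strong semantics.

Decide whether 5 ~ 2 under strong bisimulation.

Compute ~ classes (split until stable):
  π0 = {{0,1,2,3,4,5,6}}
  π1 = {{0,6},{1,5},{2},{3},{4}}
  π2 = {{0},{1},{2},{3},{4},{5},{6}}
Fixed point at round 3; 7 class(es).
class of 5: {5}; class of 2: {2}

Answer: NOT BISIMILAR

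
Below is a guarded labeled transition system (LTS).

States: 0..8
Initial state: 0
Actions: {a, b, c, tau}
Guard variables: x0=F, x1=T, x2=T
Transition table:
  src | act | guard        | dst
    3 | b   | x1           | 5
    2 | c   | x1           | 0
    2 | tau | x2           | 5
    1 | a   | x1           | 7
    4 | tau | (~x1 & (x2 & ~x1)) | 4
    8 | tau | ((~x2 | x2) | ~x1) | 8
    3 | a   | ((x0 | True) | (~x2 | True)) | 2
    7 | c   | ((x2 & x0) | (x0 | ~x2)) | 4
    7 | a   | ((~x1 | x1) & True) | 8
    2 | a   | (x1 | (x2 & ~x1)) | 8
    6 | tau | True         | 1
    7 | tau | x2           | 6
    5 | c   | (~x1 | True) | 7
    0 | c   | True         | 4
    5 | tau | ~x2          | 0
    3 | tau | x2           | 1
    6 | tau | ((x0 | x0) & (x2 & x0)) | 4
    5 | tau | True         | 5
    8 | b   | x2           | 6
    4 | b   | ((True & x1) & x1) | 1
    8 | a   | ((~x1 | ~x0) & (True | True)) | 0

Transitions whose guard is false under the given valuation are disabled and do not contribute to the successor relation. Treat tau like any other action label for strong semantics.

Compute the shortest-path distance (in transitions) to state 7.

Breadth-first toward 7:
  Layer 0: {0}
  Layer 1: {4}
  Layer 2: {1}
  Layer 3: {7}
depth(7)=3, e.g. c·b·a

Answer: 3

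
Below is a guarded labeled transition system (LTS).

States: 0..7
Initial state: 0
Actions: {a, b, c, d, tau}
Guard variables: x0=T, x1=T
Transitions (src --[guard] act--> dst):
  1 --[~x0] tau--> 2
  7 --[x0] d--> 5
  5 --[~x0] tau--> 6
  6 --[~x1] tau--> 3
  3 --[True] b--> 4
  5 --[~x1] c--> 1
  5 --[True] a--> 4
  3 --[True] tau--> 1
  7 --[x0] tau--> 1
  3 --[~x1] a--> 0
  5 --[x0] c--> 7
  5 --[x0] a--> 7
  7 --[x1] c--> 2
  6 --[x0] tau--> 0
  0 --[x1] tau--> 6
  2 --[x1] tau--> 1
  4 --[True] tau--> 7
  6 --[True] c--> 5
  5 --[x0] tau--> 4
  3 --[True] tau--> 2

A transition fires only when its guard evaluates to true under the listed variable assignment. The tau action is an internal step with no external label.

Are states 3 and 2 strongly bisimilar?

Refine partition for ~:
  P[0] = {{0,1,2,3,4,5,6,7}}
  P[1] = {{0,2,4},{1},{3},{5},{6},{7}}
  P[2] = {{0},{1},{2},{3},{4},{5},{6},{7}}
stable after 3 split(s): 8 block(s)
[3]={3}  [2]={2}

Answer: NOT BISIMILAR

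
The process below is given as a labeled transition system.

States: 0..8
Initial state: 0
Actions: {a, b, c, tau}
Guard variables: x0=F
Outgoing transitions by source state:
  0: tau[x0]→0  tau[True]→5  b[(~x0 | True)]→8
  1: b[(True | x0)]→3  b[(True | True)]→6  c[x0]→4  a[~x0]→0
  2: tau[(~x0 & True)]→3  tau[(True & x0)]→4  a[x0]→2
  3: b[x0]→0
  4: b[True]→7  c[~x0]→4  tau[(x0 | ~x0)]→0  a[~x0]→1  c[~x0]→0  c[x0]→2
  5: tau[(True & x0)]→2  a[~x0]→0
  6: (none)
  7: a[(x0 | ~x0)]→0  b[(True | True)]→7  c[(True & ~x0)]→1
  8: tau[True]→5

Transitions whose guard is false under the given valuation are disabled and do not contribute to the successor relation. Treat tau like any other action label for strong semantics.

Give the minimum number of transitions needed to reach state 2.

Answer: UNREACHABLE

Trace:
Breadth-first toward 2:
  Layer 0: {0}
  Layer 1: {5,8}
2 never appears.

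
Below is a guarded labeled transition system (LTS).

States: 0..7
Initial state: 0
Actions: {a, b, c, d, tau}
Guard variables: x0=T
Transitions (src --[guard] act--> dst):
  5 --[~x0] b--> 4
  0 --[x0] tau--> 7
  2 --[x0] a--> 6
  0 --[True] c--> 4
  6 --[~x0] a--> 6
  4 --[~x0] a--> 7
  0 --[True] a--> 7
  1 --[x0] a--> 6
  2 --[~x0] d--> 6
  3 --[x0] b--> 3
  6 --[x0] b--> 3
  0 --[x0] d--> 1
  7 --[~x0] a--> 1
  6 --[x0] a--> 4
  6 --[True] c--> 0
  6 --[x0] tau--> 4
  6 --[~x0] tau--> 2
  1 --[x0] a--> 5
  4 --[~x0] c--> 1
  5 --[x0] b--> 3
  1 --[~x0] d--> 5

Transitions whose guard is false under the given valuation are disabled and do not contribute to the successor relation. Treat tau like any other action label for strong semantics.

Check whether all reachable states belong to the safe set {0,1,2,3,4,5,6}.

Answer: INVARIANT VIOLATED at state 7

Trace:
Allowed set {0,1,2,3,4,5,6}
Reach set: {0,1,3,4,5,6,7}
  0: safe
  1: safe
  3: safe
  4: safe
  5: safe
  6: safe
  7: VIOLATES
counterexample path to 7: tau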